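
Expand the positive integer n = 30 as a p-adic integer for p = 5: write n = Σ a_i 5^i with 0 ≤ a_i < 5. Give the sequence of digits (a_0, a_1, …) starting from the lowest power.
(a_0, a_1, …) = (0, 1, 1)

Repeated division by 5 gives the digits low-to-high: 30 = 1·5^1 + 1·5^2. Digit sequence: (0, 1, 1).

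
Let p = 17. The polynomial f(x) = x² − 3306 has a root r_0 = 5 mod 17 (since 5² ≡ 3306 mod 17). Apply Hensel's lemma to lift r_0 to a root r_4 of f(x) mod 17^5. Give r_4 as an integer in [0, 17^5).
r_4 = 388489 (mod 1419857)

Hensel's recurrence: r_{i+1} = r_i − f(r_i)·(f′(r_i))^{-1} mod 17^{i+2}, with f′(x) = 2x. Iterate:
  r_0 = 5 (mod 17)
  r_1 = 73 (mod 289)
  r_2 = 362 (mod 4913)
  r_3 = 54405 (mod 83521)
  r_4 = 388489 (mod 1419857)
Final: r_4 = 388489, and one checks f(r_4) ≡ 0 mod 17^5.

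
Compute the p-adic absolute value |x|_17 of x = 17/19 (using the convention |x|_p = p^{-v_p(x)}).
|17/19|_17 = 1/17

Step 1 — compute v_17(x) by factoring powers of 17 out of the numerator and denominator: v_17(17/19) = 1. Step 2 — apply |x|_p = p^{-v_p(x)} = 17^{-1} = 1/17.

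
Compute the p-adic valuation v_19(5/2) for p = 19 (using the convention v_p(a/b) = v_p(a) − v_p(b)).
v_19(5/2) = 0

Factor powers of 19 from the numerator and denominator of the reduced fraction: 5 = 19^0 · 5 and 2 = 19^0 · 2. Apply v_p(a/b) = v_p(a) − v_p(b): v_19(5/2) = 0 − 0 = 0.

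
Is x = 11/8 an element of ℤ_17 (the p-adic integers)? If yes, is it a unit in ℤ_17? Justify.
x ∈ ℤ_17^× (unit); v_17(x) = 0

ℤ_17 = {x ∈ ℚ_17 : v_17(x) ≥ 0} and ℤ_17^× = {x ∈ ℤ_17 : v_17(x) = 0}. Here v_17(11/8) = v_17(num) − v_17(den) = 0; compare against these criteria.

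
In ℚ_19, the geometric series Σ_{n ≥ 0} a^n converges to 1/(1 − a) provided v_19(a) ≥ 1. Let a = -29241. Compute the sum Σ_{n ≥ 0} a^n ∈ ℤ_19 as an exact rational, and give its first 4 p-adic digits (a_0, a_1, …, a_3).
Σ a^n = 1/(1 − a) = 1/29242;  first 4 digits = (1, 0, 14, 14)

v_19(a) = 2 ≥ 1, so the series converges in ℤ_19 to 1/(1 − a) = 1/(1 − (-29241)) = 1/29242. Expand this rational in ℤ_19: compute digits iteratively via d_i = x_i mod 19, x_{i+1} = (x_i − d_i)/19. The first 4 digits are (1, 0, 14, 14).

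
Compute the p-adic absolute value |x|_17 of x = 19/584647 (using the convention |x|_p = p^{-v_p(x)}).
|19/584647|_17 = 83521

Step 1 — compute v_17(x) by factoring powers of 17 out of the numerator and denominator: v_17(19/584647) = -4. Step 2 — apply |x|_p = p^{-v_p(x)} = 17^{4} = 83521.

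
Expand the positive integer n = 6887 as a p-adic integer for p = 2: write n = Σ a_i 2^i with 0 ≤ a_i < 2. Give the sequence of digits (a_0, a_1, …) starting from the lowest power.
(a_0, a_1, …) = (1, 1, 1, 0, 0, 1, 1, 1, 0, 1, 0, 1, 1)

Repeated division by 2 gives the digits low-to-high: 6887 = 1 + 1·2^1 + 1·2^2 + 1·2^5 + 1·2^6 + 1·2^7 + 1·2^9 + 1·2^11 + 1·2^12. Digit sequence: (1, 1, 1, 0, 0, 1, 1, 1, 0, 1, 0, 1, 1).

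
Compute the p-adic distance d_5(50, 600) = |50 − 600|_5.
d_5(50, 600) = 1/25

Step 1 — x − y = 50 − 600 = -550. Step 2 — v_5(-550) = 2 (factor: -550 = −(5^2 · 22); the sign does not affect v_p). Step 3 — |x − y|_5 = 5^{-2} = 1/25.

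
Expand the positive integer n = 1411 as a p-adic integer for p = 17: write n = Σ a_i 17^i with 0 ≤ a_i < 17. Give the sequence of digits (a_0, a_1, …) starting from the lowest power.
(a_0, a_1, …) = (0, 15, 4)

Repeated division by 17 gives the digits low-to-high: 1411 = 15·17^1 + 4·17^2. Digit sequence: (0, 15, 4).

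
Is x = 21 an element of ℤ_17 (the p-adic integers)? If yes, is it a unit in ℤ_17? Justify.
x ∈ ℤ_17^× (unit); v_17(x) = 0

ℤ_17 = {x ∈ ℚ_17 : v_17(x) ≥ 0} and ℤ_17^× = {x ∈ ℤ_17 : v_17(x) = 0}. Here v_17(21) = v_17(num) − v_17(den) = 0; compare against these criteria.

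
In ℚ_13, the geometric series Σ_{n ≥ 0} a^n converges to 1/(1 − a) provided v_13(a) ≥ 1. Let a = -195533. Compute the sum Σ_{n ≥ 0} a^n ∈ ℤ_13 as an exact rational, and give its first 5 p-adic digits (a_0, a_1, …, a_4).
Σ a^n = 1/(1 − a) = 1/195534;  first 5 digits = (1, 0, 0, 2, 6)

v_13(a) = 3 ≥ 1, so the series converges in ℤ_13 to 1/(1 − a) = 1/(1 − (-195533)) = 1/195534. Expand this rational in ℤ_13: compute digits iteratively via d_i = x_i mod 13, x_{i+1} = (x_i − d_i)/13. The first 5 digits are (1, 0, 0, 2, 6).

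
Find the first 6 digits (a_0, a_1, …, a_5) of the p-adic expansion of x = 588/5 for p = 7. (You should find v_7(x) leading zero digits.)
(a_0, …, a_5) = (0, 0, 1, 3, 1, 4)

v_7(588/5) = 2, so a_0 = ... = a_1 = 0. Factor out: x = 7^2 · u with u = 12/5 a unit in ℤ_7. Expand u iteratively via a_{v+i} = u_i mod 7, u_{i+1} = (u_i − a_{v+i})/7:
  u_0 = 12/5;  a_2 = 1;  u_1 = (u_0 − 1)/7 = 1/5
  u_1 = 1/5;  a_3 = 3;  u_2 = (u_1 − 3)/7 = -2/5
  u_2 = -2/5;  a_4 = 1;  u_3 = (u_2 − 1)/7 = -1/5
  u_3 = -1/5;  a_5 = 4;  u_4 = (u_3 − 4)/7 = -3/5
Digits: (0, 0, 1, 3, 1, 4).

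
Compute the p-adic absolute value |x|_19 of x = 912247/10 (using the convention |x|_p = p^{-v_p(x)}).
|912247/10|_19 = 1/130321

Step 1 — compute v_19(x) by factoring powers of 19 out of the numerator and denominator: v_19(912247/10) = 4. Step 2 — apply |x|_p = p^{-v_p(x)} = 19^{-4} = 1/130321.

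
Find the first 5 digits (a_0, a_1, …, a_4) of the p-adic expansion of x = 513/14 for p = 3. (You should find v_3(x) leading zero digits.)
(a_0, …, a_4) = (0, 0, 0, 2, 0)

v_3(513/14) = 3, so a_0 = ... = a_2 = 0. Factor out: x = 3^3 · u with u = 19/14 a unit in ℤ_3. Expand u iteratively via a_{v+i} = u_i mod 3, u_{i+1} = (u_i − a_{v+i})/3:
  u_0 = 19/14;  a_3 = 2;  u_1 = (u_0 − 2)/3 = -3/14
  u_1 = -3/14;  a_4 = 0;  u_2 = (u_1 − 0)/3 = -1/14
Digits: (0, 0, 0, 2, 0).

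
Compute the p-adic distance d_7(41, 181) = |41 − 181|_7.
d_7(41, 181) = 1/7

Step 1 — x − y = 41 − 181 = -140. Step 2 — v_7(-140) = 1 (factor: -140 = −(7^1 · 20); the sign does not affect v_p). Step 3 — |x − y|_7 = 7^{-1} = 1/7.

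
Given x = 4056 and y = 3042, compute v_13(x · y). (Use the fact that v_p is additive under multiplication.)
v_13(12338352) = 4

v_p(x) = 2 (factor: 4056 = 13^2 · 24); v_p(y) = 2 (factor: 3042 = 13^2 · 18). Additivity: v_p(xy) = v_p(x) + v_p(y) = 2 + 2 = 4. (Direct check: xy = 12338352 = 13^4 · (432).)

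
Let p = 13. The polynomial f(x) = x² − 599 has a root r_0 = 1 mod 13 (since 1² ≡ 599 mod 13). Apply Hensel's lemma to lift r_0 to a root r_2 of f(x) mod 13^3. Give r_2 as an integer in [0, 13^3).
r_2 = 638 (mod 2197)

Hensel's recurrence: r_{i+1} = r_i − f(r_i)·(f′(r_i))^{-1} mod 13^{i+2}, with f′(x) = 2x. Iterate:
  r_0 = 1 (mod 13)
  r_1 = 131 (mod 169)
  r_2 = 638 (mod 2197)
Final: r_2 = 638, and one checks f(r_2) ≡ 0 mod 13^3.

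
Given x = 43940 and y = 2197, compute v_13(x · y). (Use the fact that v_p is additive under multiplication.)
v_13(96536180) = 6

v_p(x) = 3 (factor: 43940 = 13^3 · 20); v_p(y) = 3 (factor: 2197 = 13^3 · 1). Additivity: v_p(xy) = v_p(x) + v_p(y) = 3 + 3 = 6. (Direct check: xy = 96536180 = 13^6 · (20).)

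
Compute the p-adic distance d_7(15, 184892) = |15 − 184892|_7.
d_7(15, 184892) = 1/16807

Step 1 — x − y = 15 − 184892 = -184877. Step 2 — v_7(-184877) = 5 (factor: -184877 = −(7^5 · 11); the sign does not affect v_p). Step 3 — |x − y|_7 = 7^{-5} = 1/16807.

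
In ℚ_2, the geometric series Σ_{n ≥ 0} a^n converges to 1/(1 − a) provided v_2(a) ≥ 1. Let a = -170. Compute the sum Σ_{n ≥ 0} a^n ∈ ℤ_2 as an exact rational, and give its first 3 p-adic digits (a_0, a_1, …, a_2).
Σ a^n = 1/(1 − a) = 1/171;  first 3 digits = (1, 1, 0)

v_2(a) = 1 ≥ 1, so the series converges in ℤ_2 to 1/(1 − a) = 1/(1 − (-170)) = 1/171. Expand this rational in ℤ_2: compute digits iteratively via d_i = x_i mod 2, x_{i+1} = (x_i − d_i)/2. The first 3 digits are (1, 1, 0).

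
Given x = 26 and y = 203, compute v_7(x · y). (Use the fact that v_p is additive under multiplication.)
v_7(5278) = 1

v_p(x) = 0 (factor: 26 = 7^0 · 26); v_p(y) = 1 (factor: 203 = 7^1 · 29). Additivity: v_p(xy) = v_p(x) + v_p(y) = 0 + 1 = 1. (Direct check: xy = 5278 = 7^1 · (754).)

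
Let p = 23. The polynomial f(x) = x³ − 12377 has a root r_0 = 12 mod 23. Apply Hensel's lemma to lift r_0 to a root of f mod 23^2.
r_1 = 104 (mod 529)

Hensel: r_{i+1} = r_i − f(r_i)/f′(r_i) mod 23^{i+2}, where f′(x) = 3x². Iterate:
  r_0 = 12 (mod 23)
  r_1 = 104 (mod 529)
Final: r = 104 with f(r) ≡ 0 mod 23^2.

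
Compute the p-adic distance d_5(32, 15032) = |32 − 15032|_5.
d_5(32, 15032) = 1/625

Step 1 — x − y = 32 − 15032 = -15000. Step 2 — v_5(-15000) = 4 (factor: -15000 = −(5^4 · 24); the sign does not affect v_p). Step 3 — |x − y|_5 = 5^{-4} = 1/625.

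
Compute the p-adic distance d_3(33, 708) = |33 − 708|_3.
d_3(33, 708) = 1/27

Step 1 — x − y = 33 − 708 = -675. Step 2 — v_3(-675) = 3 (factor: -675 = −(3^3 · 25); the sign does not affect v_p). Step 3 — |x − y|_3 = 3^{-3} = 1/27.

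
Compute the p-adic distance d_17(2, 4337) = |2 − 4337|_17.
d_17(2, 4337) = 1/289

Step 1 — x − y = 2 − 4337 = -4335. Step 2 — v_17(-4335) = 2 (factor: -4335 = −(17^2 · 15); the sign does not affect v_p). Step 3 — |x − y|_17 = 17^{-2} = 1/289.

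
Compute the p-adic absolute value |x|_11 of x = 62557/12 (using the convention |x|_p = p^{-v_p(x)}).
|62557/12|_11 = 1/1331

Step 1 — compute v_11(x) by factoring powers of 11 out of the numerator and denominator: v_11(62557/12) = 3. Step 2 — apply |x|_p = p^{-v_p(x)} = 11^{-3} = 1/1331.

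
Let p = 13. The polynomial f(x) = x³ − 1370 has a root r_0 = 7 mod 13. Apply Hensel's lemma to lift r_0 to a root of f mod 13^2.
r_1 = 137 (mod 169)

Hensel: r_{i+1} = r_i − f(r_i)/f′(r_i) mod 13^{i+2}, where f′(x) = 3x². Iterate:
  r_0 = 7 (mod 13)
  r_1 = 137 (mod 169)
Final: r = 137 with f(r) ≡ 0 mod 13^2.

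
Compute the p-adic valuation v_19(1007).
v_19(1007) = 1

v_19(n) is the largest exponent k such that 19^k divides n. Factor out: 1007 = 19^1 · 53. (Sign doesn't affect v_p.) So v_19(1007) = 1.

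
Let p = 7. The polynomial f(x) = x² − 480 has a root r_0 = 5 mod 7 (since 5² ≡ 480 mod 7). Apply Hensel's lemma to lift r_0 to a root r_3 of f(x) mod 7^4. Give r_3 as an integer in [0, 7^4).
r_3 = 761 (mod 2401)

Hensel's recurrence: r_{i+1} = r_i − f(r_i)·(f′(r_i))^{-1} mod 7^{i+2}, with f′(x) = 2x. Iterate:
  r_0 = 5 (mod 7)
  r_1 = 26 (mod 49)
  r_2 = 75 (mod 343)
  r_3 = 761 (mod 2401)
Final: r_3 = 761, and one checks f(r_3) ≡ 0 mod 7^4.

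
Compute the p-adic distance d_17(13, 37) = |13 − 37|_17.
d_17(13, 37) = 1

Step 1 — x − y = 13 − 37 = -24. Step 2 — v_17(-24) = 0 (factor: -24 = −(17^0 · 24); the sign does not affect v_p). Step 3 — |x − y|_17 = 17^{0} = 1.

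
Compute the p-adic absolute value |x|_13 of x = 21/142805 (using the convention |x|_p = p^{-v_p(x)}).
|21/142805|_13 = 28561

Step 1 — compute v_13(x) by factoring powers of 13 out of the numerator and denominator: v_13(21/142805) = -4. Step 2 — apply |x|_p = p^{-v_p(x)} = 13^{4} = 28561.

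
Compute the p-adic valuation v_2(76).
v_2(76) = 2

v_2(n) is the largest exponent k such that 2^k divides n. Factor out: 76 = 2^2 · 19. (Sign doesn't affect v_p.) So v_2(76) = 2.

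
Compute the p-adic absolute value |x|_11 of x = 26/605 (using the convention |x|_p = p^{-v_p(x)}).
|26/605|_11 = 121

Step 1 — compute v_11(x) by factoring powers of 11 out of the numerator and denominator: v_11(26/605) = -2. Step 2 — apply |x|_p = p^{-v_p(x)} = 11^{2} = 121.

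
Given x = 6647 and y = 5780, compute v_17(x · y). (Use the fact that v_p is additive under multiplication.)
v_17(38419660) = 4

v_p(x) = 2 (factor: 6647 = 17^2 · 23); v_p(y) = 2 (factor: 5780 = 17^2 · 20). Additivity: v_p(xy) = v_p(x) + v_p(y) = 2 + 2 = 4. (Direct check: xy = 38419660 = 17^4 · (460).)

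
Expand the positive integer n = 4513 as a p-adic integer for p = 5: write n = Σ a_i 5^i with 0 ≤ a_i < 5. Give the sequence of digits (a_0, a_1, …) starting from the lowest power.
(a_0, a_1, …) = (3, 2, 0, 1, 2, 1)

Repeated division by 5 gives the digits low-to-high: 4513 = 3 + 2·5^1 + 1·5^3 + 2·5^4 + 1·5^5. Digit sequence: (3, 2, 0, 1, 2, 1).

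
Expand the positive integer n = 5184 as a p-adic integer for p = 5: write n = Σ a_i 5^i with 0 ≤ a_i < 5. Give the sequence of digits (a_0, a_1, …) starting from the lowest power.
(a_0, a_1, …) = (4, 1, 2, 1, 3, 1)

Repeated division by 5 gives the digits low-to-high: 5184 = 4 + 1·5^1 + 2·5^2 + 1·5^3 + 3·5^4 + 1·5^5. Digit sequence: (4, 1, 2, 1, 3, 1).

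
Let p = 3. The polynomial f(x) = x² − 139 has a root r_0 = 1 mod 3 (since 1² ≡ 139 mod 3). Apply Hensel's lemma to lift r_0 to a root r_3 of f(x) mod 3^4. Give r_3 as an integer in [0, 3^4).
r_3 = 25 (mod 81)

Hensel's recurrence: r_{i+1} = r_i − f(r_i)·(f′(r_i))^{-1} mod 3^{i+2}, with f′(x) = 2x. Iterate:
  r_0 = 1 (mod 3)
  r_1 = 7 (mod 9)
  r_2 = 25 (mod 27)
  r_3 = 25 (mod 81)
Final: r_3 = 25, and one checks f(r_3) ≡ 0 mod 3^4.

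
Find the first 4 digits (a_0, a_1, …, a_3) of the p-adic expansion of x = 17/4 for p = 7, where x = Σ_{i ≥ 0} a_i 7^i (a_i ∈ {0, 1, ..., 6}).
(a_0, …, a_3) = (6, 5, 1, 5)

v_7(17/4) = 0 (numerator and denominator both coprime to 7), so x ∈ ℤ_7^×. Compute digits iteratively via a_i = x_i mod 7, x_{i+1} = (x_i − a_i)/7, with x_0 = x:
  x_0 = 17/4;  a_0 = 6;  x_1 = (x_0 − 6)/7 = -1/4
  x_1 = -1/4;  a_1 = 5;  x_2 = (x_1 − 5)/7 = -3/4
  x_2 = -3/4;  a_2 = 1;  x_3 = (x_2 − 1)/7 = -1/4
  x_3 = -1/4;  a_3 = 5;  x_4 = (x_3 − 5)/7 = -3/4
Digits: (6, 5, 1, 5).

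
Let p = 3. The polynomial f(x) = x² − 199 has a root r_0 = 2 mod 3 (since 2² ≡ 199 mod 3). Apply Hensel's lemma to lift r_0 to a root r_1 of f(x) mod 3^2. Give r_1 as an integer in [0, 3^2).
r_1 = 8 (mod 9)

Hensel's recurrence: r_{i+1} = r_i − f(r_i)·(f′(r_i))^{-1} mod 3^{i+2}, with f′(x) = 2x. Iterate:
  r_0 = 2 (mod 3)
  r_1 = 8 (mod 9)
Final: r_1 = 8, and one checks f(r_1) ≡ 0 mod 3^2.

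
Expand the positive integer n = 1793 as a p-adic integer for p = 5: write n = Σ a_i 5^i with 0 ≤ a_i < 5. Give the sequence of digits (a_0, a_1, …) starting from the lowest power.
(a_0, a_1, …) = (3, 3, 1, 4, 2)

Repeated division by 5 gives the digits low-to-high: 1793 = 3 + 3·5^1 + 1·5^2 + 4·5^3 + 2·5^4. Digit sequence: (3, 3, 1, 4, 2).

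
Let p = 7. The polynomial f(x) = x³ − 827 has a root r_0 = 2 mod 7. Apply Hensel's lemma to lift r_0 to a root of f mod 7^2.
r_1 = 9 (mod 49)

Hensel: r_{i+1} = r_i − f(r_i)/f′(r_i) mod 7^{i+2}, where f′(x) = 3x². Iterate:
  r_0 = 2 (mod 7)
  r_1 = 9 (mod 49)
Final: r = 9 with f(r) ≡ 0 mod 7^2.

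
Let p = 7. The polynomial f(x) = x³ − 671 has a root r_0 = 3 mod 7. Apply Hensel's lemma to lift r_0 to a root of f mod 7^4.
r_3 = 1662 (mod 2401)

Hensel: r_{i+1} = r_i − f(r_i)/f′(r_i) mod 7^{i+2}, where f′(x) = 3x². Iterate:
  r_0 = 3 (mod 7)
  r_1 = 45 (mod 49)
  r_2 = 290 (mod 343)
  r_3 = 1662 (mod 2401)
Final: r = 1662 with f(r) ≡ 0 mod 7^4.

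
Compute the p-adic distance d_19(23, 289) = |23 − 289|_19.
d_19(23, 289) = 1/19

Step 1 — x − y = 23 − 289 = -266. Step 2 — v_19(-266) = 1 (factor: -266 = −(19^1 · 14); the sign does not affect v_p). Step 3 — |x − y|_19 = 19^{-1} = 1/19.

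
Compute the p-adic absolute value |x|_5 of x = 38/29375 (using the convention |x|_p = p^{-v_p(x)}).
|38/29375|_5 = 625

Step 1 — compute v_5(x) by factoring powers of 5 out of the numerator and denominator: v_5(38/29375) = -4. Step 2 — apply |x|_p = p^{-v_p(x)} = 5^{4} = 625.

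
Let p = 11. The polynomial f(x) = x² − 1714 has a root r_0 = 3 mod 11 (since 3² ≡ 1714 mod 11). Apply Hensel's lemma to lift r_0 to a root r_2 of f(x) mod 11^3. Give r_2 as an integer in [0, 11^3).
r_2 = 872 (mod 1331)

Hensel's recurrence: r_{i+1} = r_i − f(r_i)·(f′(r_i))^{-1} mod 11^{i+2}, with f′(x) = 2x. Iterate:
  r_0 = 3 (mod 11)
  r_1 = 25 (mod 121)
  r_2 = 872 (mod 1331)
Final: r_2 = 872, and one checks f(r_2) ≡ 0 mod 11^3.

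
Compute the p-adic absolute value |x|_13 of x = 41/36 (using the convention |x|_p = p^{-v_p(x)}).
|41/36|_13 = 1

Step 1 — compute v_13(x) by factoring powers of 13 out of the numerator and denominator: v_13(41/36) = 0. Step 2 — apply |x|_p = p^{-v_p(x)} = 13^{0} = 1.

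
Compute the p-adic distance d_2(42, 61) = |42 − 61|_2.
d_2(42, 61) = 1

Step 1 — x − y = 42 − 61 = -19. Step 2 — v_2(-19) = 0 (factor: -19 = −(2^0 · 19); the sign does not affect v_p). Step 3 — |x − y|_2 = 2^{0} = 1.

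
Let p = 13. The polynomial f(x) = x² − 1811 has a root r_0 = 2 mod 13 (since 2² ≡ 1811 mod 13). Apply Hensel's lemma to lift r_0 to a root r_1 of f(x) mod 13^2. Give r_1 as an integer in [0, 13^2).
r_1 = 158 (mod 169)

Hensel's recurrence: r_{i+1} = r_i − f(r_i)·(f′(r_i))^{-1} mod 13^{i+2}, with f′(x) = 2x. Iterate:
  r_0 = 2 (mod 13)
  r_1 = 158 (mod 169)
Final: r_1 = 158, and one checks f(r_1) ≡ 0 mod 13^2.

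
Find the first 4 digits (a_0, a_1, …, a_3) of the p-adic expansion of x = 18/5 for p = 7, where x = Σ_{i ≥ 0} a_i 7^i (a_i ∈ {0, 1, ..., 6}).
(a_0, …, a_3) = (5, 4, 5, 2)

v_7(18/5) = 0 (numerator and denominator both coprime to 7), so x ∈ ℤ_7^×. Compute digits iteratively via a_i = x_i mod 7, x_{i+1} = (x_i − a_i)/7, with x_0 = x:
  x_0 = 18/5;  a_0 = 5;  x_1 = (x_0 − 5)/7 = -1/5
  x_1 = -1/5;  a_1 = 4;  x_2 = (x_1 − 4)/7 = -3/5
  x_2 = -3/5;  a_2 = 5;  x_3 = (x_2 − 5)/7 = -4/5
  x_3 = -4/5;  a_3 = 2;  x_4 = (x_3 − 2)/7 = -2/5
Digits: (5, 4, 5, 2).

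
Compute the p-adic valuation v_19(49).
v_19(49) = 0

v_19(n) is the largest exponent k such that 19^k divides n. Factor out: 49 = 19^0 · 49. (Sign doesn't affect v_p.) So v_19(49) = 0.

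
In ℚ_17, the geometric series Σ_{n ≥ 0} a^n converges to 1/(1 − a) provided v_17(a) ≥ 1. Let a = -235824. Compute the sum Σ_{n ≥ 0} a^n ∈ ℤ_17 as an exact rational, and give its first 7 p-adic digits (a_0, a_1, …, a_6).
Σ a^n = 1/(1 − a) = 1/235825;  first 7 digits = (1, 0, 0, 3, 14, 16, 8)

v_17(a) = 3 ≥ 1, so the series converges in ℤ_17 to 1/(1 − a) = 1/(1 − (-235824)) = 1/235825. Expand this rational in ℤ_17: compute digits iteratively via d_i = x_i mod 17, x_{i+1} = (x_i − d_i)/17. The first 7 digits are (1, 0, 0, 3, 14, 16, 8).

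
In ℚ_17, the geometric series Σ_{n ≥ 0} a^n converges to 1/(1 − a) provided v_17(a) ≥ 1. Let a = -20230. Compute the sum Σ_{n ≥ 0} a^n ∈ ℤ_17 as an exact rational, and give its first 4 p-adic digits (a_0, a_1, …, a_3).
Σ a^n = 1/(1 − a) = 1/20231;  first 4 digits = (1, 0, 15, 12)

v_17(a) = 2 ≥ 1, so the series converges in ℤ_17 to 1/(1 − a) = 1/(1 − (-20230)) = 1/20231. Expand this rational in ℤ_17: compute digits iteratively via d_i = x_i mod 17, x_{i+1} = (x_i − d_i)/17. The first 4 digits are (1, 0, 15, 12).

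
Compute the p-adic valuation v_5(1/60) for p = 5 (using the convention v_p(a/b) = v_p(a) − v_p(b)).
v_5(1/60) = -1

Factor powers of 5 from the numerator and denominator of the reduced fraction: 1 = 5^0 · 1 and 60 = 5^1 · 12. Apply v_p(a/b) = v_p(a) − v_p(b): v_5(1/60) = 0 − 1 = -1.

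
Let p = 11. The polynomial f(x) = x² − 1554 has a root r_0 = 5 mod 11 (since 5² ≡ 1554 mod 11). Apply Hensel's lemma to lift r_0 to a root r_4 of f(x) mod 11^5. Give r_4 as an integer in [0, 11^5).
r_4 = 84749 (mod 161051)

Hensel's recurrence: r_{i+1} = r_i − f(r_i)·(f′(r_i))^{-1} mod 11^{i+2}, with f′(x) = 2x. Iterate:
  r_0 = 5 (mod 11)
  r_1 = 49 (mod 121)
  r_2 = 896 (mod 1331)
  r_3 = 11544 (mod 14641)
  r_4 = 84749 (mod 161051)
Final: r_4 = 84749, and one checks f(r_4) ≡ 0 mod 11^5.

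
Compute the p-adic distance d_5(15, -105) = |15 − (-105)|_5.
d_5(15, -105) = 1/5

Step 1 — x − y = 15 − (-105) = 120. Step 2 — v_5(120) = 1 (factor: 120 = (5^1 · 24); the sign does not affect v_p). Step 3 — |x − y|_5 = 5^{-1} = 1/5.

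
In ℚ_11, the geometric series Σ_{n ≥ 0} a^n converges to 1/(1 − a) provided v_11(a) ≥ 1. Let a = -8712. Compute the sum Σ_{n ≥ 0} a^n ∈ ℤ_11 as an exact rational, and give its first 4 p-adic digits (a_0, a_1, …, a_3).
Σ a^n = 1/(1 − a) = 1/8713;  first 4 digits = (1, 0, 5, 4)

v_11(a) = 2 ≥ 1, so the series converges in ℤ_11 to 1/(1 − a) = 1/(1 − (-8712)) = 1/8713. Expand this rational in ℤ_11: compute digits iteratively via d_i = x_i mod 11, x_{i+1} = (x_i − d_i)/11. The first 4 digits are (1, 0, 5, 4).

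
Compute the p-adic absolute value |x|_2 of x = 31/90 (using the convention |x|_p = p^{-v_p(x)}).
|31/90|_2 = 2

Step 1 — compute v_2(x) by factoring powers of 2 out of the numerator and denominator: v_2(31/90) = -1. Step 2 — apply |x|_p = p^{-v_p(x)} = 2^{1} = 2.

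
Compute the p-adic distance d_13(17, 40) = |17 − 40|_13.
d_13(17, 40) = 1

Step 1 — x − y = 17 − 40 = -23. Step 2 — v_13(-23) = 0 (factor: -23 = −(13^0 · 23); the sign does not affect v_p). Step 3 — |x − y|_13 = 13^{0} = 1.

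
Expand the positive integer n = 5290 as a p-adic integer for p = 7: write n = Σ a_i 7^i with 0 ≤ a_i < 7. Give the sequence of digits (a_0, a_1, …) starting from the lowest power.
(a_0, a_1, …) = (5, 6, 2, 1, 2)

Repeated division by 7 gives the digits low-to-high: 5290 = 5 + 6·7^1 + 2·7^2 + 1·7^3 + 2·7^4. Digit sequence: (5, 6, 2, 1, 2).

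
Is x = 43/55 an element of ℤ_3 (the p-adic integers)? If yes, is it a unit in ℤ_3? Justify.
x ∈ ℤ_3^× (unit); v_3(x) = 0

ℤ_3 = {x ∈ ℚ_3 : v_3(x) ≥ 0} and ℤ_3^× = {x ∈ ℤ_3 : v_3(x) = 0}. Here v_3(43/55) = v_3(num) − v_3(den) = 0; compare against these criteria.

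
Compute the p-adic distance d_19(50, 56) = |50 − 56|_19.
d_19(50, 56) = 1

Step 1 — x − y = 50 − 56 = -6. Step 2 — v_19(-6) = 0 (factor: -6 = −(19^0 · 6); the sign does not affect v_p). Step 3 — |x − y|_19 = 19^{0} = 1.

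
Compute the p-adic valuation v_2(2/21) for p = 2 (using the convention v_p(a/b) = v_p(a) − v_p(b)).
v_2(2/21) = 1

Factor powers of 2 from the numerator and denominator of the reduced fraction: 2 = 2^1 · 1 and 21 = 2^0 · 21. Apply v_p(a/b) = v_p(a) − v_p(b): v_2(2/21) = 1 − 0 = 1.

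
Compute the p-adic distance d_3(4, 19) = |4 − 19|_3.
d_3(4, 19) = 1/3

Step 1 — x − y = 4 − 19 = -15. Step 2 — v_3(-15) = 1 (factor: -15 = −(3^1 · 5); the sign does not affect v_p). Step 3 — |x − y|_3 = 3^{-1} = 1/3.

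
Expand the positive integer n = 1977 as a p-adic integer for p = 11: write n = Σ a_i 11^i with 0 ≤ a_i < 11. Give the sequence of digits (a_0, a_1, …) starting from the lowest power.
(a_0, a_1, …) = (8, 3, 5, 1)

Repeated division by 11 gives the digits low-to-high: 1977 = 8 + 3·11^1 + 5·11^2 + 1·11^3. Digit sequence: (8, 3, 5, 1).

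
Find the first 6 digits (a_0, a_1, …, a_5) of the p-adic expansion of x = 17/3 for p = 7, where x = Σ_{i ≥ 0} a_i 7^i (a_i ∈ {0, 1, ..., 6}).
(a_0, …, a_5) = (1, 3, 2, 2, 2, 2)

v_7(17/3) = 0 (numerator and denominator both coprime to 7), so x ∈ ℤ_7^×. Compute digits iteratively via a_i = x_i mod 7, x_{i+1} = (x_i − a_i)/7, with x_0 = x:
  x_0 = 17/3;  a_0 = 1;  x_1 = (x_0 − 1)/7 = 2/3
  x_1 = 2/3;  a_1 = 3;  x_2 = (x_1 − 3)/7 = -1/3
  x_2 = -1/3;  a_2 = 2;  x_3 = (x_2 − 2)/7 = -1/3
  x_3 = -1/3;  a_3 = 2;  x_4 = (x_3 − 2)/7 = -1/3
  x_4 = -1/3;  a_4 = 2;  x_5 = (x_4 − 2)/7 = -1/3
  x_5 = -1/3;  a_5 = 2;  x_6 = (x_5 − 2)/7 = -1/3
Digits: (1, 3, 2, 2, 2, 2).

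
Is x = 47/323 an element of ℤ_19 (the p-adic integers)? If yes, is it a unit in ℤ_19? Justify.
x ∉ ℤ_19 (v_19(x) = -1 < 0)

ℤ_19 = {x ∈ ℚ_19 : v_19(x) ≥ 0} and ℤ_19^× = {x ∈ ℤ_19 : v_19(x) = 0}. Here v_19(47/323) = v_19(num) − v_19(den) = -1; compare against these criteria.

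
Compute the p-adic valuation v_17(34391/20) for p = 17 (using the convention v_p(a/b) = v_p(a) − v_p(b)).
v_17(34391/20) = 3

Factor powers of 17 from the numerator and denominator of the reduced fraction: 34391 = 17^3 · 7 and 20 = 17^0 · 20. Apply v_p(a/b) = v_p(a) − v_p(b): v_17(34391/20) = 3 − 0 = 3.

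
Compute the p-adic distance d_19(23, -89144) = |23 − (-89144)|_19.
d_19(23, -89144) = 1/6859

Step 1 — x − y = 23 − (-89144) = 89167. Step 2 — v_19(89167) = 3 (factor: 89167 = (19^3 · 13); the sign does not affect v_p). Step 3 — |x − y|_19 = 19^{-3} = 1/6859.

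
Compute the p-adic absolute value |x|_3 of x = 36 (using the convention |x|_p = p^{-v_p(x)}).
|36|_3 = 1/9

Step 1 — compute v_3(x) by factoring powers of 3 out of the numerator and denominator: v_3(36) = 2. Step 2 — apply |x|_p = p^{-v_p(x)} = 3^{-2} = 1/9.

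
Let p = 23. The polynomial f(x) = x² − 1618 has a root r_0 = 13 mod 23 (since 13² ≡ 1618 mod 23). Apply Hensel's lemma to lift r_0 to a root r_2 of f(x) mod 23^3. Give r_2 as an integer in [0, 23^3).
r_2 = 4199 (mod 12167)

Hensel's recurrence: r_{i+1} = r_i − f(r_i)·(f′(r_i))^{-1} mod 23^{i+2}, with f′(x) = 2x. Iterate:
  r_0 = 13 (mod 23)
  r_1 = 496 (mod 529)
  r_2 = 4199 (mod 12167)
Final: r_2 = 4199, and one checks f(r_2) ≡ 0 mod 23^3.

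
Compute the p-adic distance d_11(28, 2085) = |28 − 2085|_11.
d_11(28, 2085) = 1/121

Step 1 — x − y = 28 − 2085 = -2057. Step 2 — v_11(-2057) = 2 (factor: -2057 = −(11^2 · 17); the sign does not affect v_p). Step 3 — |x − y|_11 = 11^{-2} = 1/121.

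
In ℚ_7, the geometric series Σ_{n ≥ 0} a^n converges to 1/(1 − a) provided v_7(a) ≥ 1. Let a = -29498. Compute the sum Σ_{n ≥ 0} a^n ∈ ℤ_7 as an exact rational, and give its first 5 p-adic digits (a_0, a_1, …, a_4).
Σ a^n = 1/(1 − a) = 1/29499;  first 5 digits = (1, 0, 0, 5, 1)

v_7(a) = 3 ≥ 1, so the series converges in ℤ_7 to 1/(1 − a) = 1/(1 − (-29498)) = 1/29499. Expand this rational in ℤ_7: compute digits iteratively via d_i = x_i mod 7, x_{i+1} = (x_i − d_i)/7. The first 5 digits are (1, 0, 0, 5, 1).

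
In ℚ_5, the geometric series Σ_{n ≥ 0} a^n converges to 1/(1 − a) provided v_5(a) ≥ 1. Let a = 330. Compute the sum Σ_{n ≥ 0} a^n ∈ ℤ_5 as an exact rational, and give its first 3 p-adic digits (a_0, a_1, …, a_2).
Σ a^n = 1/(1 − a) = -1/329;  first 3 digits = (1, 1, 4)

v_5(a) = 1 ≥ 1, so the series converges in ℤ_5 to 1/(1 − a) = 1/(1 − 330) = -1/329. Expand this rational in ℤ_5: compute digits iteratively via d_i = x_i mod 5, x_{i+1} = (x_i − d_i)/5. The first 3 digits are (1, 1, 4).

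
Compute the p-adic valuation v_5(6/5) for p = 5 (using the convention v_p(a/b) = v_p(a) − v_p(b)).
v_5(6/5) = -1

Factor powers of 5 from the numerator and denominator of the reduced fraction: 6 = 5^0 · 6 and 5 = 5^1 · 1. Apply v_p(a/b) = v_p(a) − v_p(b): v_5(6/5) = 0 − 1 = -1.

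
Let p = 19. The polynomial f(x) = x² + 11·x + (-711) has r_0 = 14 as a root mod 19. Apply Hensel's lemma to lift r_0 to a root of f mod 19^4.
r_3 = 116978 (mod 130321)

Hensel: r_{i+1} = r_i − f(r_i)·(f′(r_i))^{-1} mod 19^{i+2}, f′(x) = 2x + 11. Iterate:
  r_0 = 14 (mod 19)
  r_1 = 14 (mod 361)
  r_2 = 375 (mod 6859)
  r_3 = 116978 (mod 130321)
Final: r = 116978 satisfies f(r) ≡ 0 mod 19^4.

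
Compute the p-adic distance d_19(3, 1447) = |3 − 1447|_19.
d_19(3, 1447) = 1/361

Step 1 — x − y = 3 − 1447 = -1444. Step 2 — v_19(-1444) = 2 (factor: -1444 = −(19^2 · 4); the sign does not affect v_p). Step 3 — |x − y|_19 = 19^{-2} = 1/361.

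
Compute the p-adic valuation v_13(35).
v_13(35) = 0

v_13(n) is the largest exponent k such that 13^k divides n. Factor out: 35 = 13^0 · 35. (Sign doesn't affect v_p.) So v_13(35) = 0.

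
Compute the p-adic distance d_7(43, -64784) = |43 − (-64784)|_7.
d_7(43, -64784) = 1/2401

Step 1 — x − y = 43 − (-64784) = 64827. Step 2 — v_7(64827) = 4 (factor: 64827 = (7^4 · 27); the sign does not affect v_p). Step 3 — |x − y|_7 = 7^{-4} = 1/2401.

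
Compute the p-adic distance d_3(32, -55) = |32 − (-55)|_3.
d_3(32, -55) = 1/3

Step 1 — x − y = 32 − (-55) = 87. Step 2 — v_3(87) = 1 (factor: 87 = (3^1 · 29); the sign does not affect v_p). Step 3 — |x − y|_3 = 3^{-1} = 1/3.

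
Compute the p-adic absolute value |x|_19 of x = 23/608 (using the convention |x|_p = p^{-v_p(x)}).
|23/608|_19 = 19

Step 1 — compute v_19(x) by factoring powers of 19 out of the numerator and denominator: v_19(23/608) = -1. Step 2 — apply |x|_p = p^{-v_p(x)} = 19^{1} = 19.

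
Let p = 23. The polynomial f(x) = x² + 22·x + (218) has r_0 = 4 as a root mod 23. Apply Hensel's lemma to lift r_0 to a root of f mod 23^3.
r_2 = 1545 (mod 12167)

Hensel: r_{i+1} = r_i − f(r_i)·(f′(r_i))^{-1} mod 23^{i+2}, f′(x) = 2x + 22. Iterate:
  r_0 = 4 (mod 23)
  r_1 = 487 (mod 529)
  r_2 = 1545 (mod 12167)
Final: r = 1545 satisfies f(r) ≡ 0 mod 23^3.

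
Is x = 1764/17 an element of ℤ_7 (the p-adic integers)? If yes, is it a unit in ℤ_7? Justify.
x ∈ ℤ_7 but not a unit; v_7(x) = 2 > 0

ℤ_7 = {x ∈ ℚ_7 : v_7(x) ≥ 0} and ℤ_7^× = {x ∈ ℤ_7 : v_7(x) = 0}. Here v_7(1764/17) = v_7(num) − v_7(den) = 2; compare against these criteria.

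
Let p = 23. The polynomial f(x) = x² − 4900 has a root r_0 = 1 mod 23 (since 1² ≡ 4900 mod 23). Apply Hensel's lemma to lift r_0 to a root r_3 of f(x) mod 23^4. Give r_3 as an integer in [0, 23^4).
r_3 = 70 (mod 279841)

Hensel's recurrence: r_{i+1} = r_i − f(r_i)·(f′(r_i))^{-1} mod 23^{i+2}, with f′(x) = 2x. Iterate:
  r_0 = 1 (mod 23)
  r_1 = 70 (mod 529)
  r_2 = 70 (mod 12167)
  r_3 = 70 (mod 279841)
Final: r_3 = 70, and one checks f(r_3) ≡ 0 mod 23^4.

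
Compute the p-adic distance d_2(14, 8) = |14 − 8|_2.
d_2(14, 8) = 1/2

Step 1 — x − y = 14 − 8 = 6. Step 2 — v_2(6) = 1 (factor: 6 = (2^1 · 3); the sign does not affect v_p). Step 3 — |x − y|_2 = 2^{-1} = 1/2.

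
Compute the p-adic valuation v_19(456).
v_19(456) = 1

v_19(n) is the largest exponent k such that 19^k divides n. Factor out: 456 = 19^1 · 24. (Sign doesn't affect v_p.) So v_19(456) = 1.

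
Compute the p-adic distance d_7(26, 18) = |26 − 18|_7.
d_7(26, 18) = 1

Step 1 — x − y = 26 − 18 = 8. Step 2 — v_7(8) = 0 (factor: 8 = (7^0 · 8); the sign does not affect v_p). Step 3 — |x − y|_7 = 7^{0} = 1.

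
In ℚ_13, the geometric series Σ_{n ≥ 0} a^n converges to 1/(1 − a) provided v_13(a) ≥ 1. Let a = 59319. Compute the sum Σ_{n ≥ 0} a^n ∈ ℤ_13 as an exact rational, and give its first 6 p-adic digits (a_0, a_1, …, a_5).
Σ a^n = 1/(1 − a) = -1/59318;  first 6 digits = (1, 0, 0, 1, 2, 0)

v_13(a) = 3 ≥ 1, so the series converges in ℤ_13 to 1/(1 − a) = 1/(1 − 59319) = -1/59318. Expand this rational in ℤ_13: compute digits iteratively via d_i = x_i mod 13, x_{i+1} = (x_i − d_i)/13. The first 6 digits are (1, 0, 0, 1, 2, 0).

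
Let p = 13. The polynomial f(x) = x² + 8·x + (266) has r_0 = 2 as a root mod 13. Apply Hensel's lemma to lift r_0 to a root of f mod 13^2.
r_1 = 119 (mod 169)

Hensel: r_{i+1} = r_i − f(r_i)·(f′(r_i))^{-1} mod 13^{i+2}, f′(x) = 2x + 8. Iterate:
  r_0 = 2 (mod 13)
  r_1 = 119 (mod 169)
Final: r = 119 satisfies f(r) ≡ 0 mod 13^2.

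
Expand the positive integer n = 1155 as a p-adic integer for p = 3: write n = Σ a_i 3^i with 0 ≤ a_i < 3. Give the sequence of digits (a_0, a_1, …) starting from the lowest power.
(a_0, a_1, …) = (0, 1, 2, 0, 2, 1, 1)

Repeated division by 3 gives the digits low-to-high: 1155 = 1·3^1 + 2·3^2 + 2·3^4 + 1·3^5 + 1·3^6. Digit sequence: (0, 1, 2, 0, 2, 1, 1).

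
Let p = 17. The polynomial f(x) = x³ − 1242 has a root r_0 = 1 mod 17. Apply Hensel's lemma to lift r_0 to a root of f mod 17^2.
r_1 = 222 (mod 289)

Hensel: r_{i+1} = r_i − f(r_i)/f′(r_i) mod 17^{i+2}, where f′(x) = 3x². Iterate:
  r_0 = 1 (mod 17)
  r_1 = 222 (mod 289)
Final: r = 222 with f(r) ≡ 0 mod 17^2.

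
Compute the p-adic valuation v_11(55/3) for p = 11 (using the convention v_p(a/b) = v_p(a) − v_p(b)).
v_11(55/3) = 1

Factor powers of 11 from the numerator and denominator of the reduced fraction: 55 = 11^1 · 5 and 3 = 11^0 · 3. Apply v_p(a/b) = v_p(a) − v_p(b): v_11(55/3) = 1 − 0 = 1.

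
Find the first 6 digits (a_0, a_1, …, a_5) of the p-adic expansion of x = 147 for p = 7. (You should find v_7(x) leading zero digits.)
(a_0, …, a_5) = (0, 0, 3, 0, 0, 0)

v_7(147) = 2, so a_0 = ... = a_1 = 0. Factor out: x = 7^2 · u with u = 3 a unit in ℤ_7. Expand u iteratively via a_{v+i} = u_i mod 7, u_{i+1} = (u_i − a_{v+i})/7:
  u_0 = 3;  a_2 = 3;  u_1 = (u_0 − 3)/7 = 0
  u_1 = 0;  a_3 = 0;  u_2 = (u_1 − 0)/7 = 0
  u_2 = 0;  a_4 = 0;  u_3 = (u_2 − 0)/7 = 0
  u_3 = 0;  a_5 = 0;  u_4 = (u_3 − 0)/7 = 0
Digits: (0, 0, 3, 0, 0, 0).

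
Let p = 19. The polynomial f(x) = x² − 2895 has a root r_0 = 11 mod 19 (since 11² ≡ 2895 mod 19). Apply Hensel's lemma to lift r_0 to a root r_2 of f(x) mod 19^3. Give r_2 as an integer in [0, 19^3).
r_2 = 695 (mod 6859)

Hensel's recurrence: r_{i+1} = r_i − f(r_i)·(f′(r_i))^{-1} mod 19^{i+2}, with f′(x) = 2x. Iterate:
  r_0 = 11 (mod 19)
  r_1 = 334 (mod 361)
  r_2 = 695 (mod 6859)
Final: r_2 = 695, and one checks f(r_2) ≡ 0 mod 19^3.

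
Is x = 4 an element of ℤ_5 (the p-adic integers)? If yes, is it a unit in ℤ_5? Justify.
x ∈ ℤ_5^× (unit); v_5(x) = 0

ℤ_5 = {x ∈ ℚ_5 : v_5(x) ≥ 0} and ℤ_5^× = {x ∈ ℤ_5 : v_5(x) = 0}. Here v_5(4) = v_5(num) − v_5(den) = 0; compare against these criteria.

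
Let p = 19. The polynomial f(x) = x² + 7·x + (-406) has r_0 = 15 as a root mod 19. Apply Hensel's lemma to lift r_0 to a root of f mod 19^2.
r_1 = 300 (mod 361)

Hensel: r_{i+1} = r_i − f(r_i)·(f′(r_i))^{-1} mod 19^{i+2}, f′(x) = 2x + 7. Iterate:
  r_0 = 15 (mod 19)
  r_1 = 300 (mod 361)
Final: r = 300 satisfies f(r) ≡ 0 mod 19^2.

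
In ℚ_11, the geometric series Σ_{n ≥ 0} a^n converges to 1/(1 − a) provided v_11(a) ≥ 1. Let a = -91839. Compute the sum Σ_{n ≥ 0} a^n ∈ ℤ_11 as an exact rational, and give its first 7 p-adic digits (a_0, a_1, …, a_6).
Σ a^n = 1/(1 − a) = 1/91840;  first 7 digits = (1, 0, 0, 8, 4, 10, 8)

v_11(a) = 3 ≥ 1, so the series converges in ℤ_11 to 1/(1 − a) = 1/(1 − (-91839)) = 1/91840. Expand this rational in ℤ_11: compute digits iteratively via d_i = x_i mod 11, x_{i+1} = (x_i − d_i)/11. The first 7 digits are (1, 0, 0, 8, 4, 10, 8).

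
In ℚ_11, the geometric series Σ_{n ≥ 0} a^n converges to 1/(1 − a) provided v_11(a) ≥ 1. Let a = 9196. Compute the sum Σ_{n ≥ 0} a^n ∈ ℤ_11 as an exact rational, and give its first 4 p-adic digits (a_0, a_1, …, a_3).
Σ a^n = 1/(1 − a) = -1/9195;  first 4 digits = (1, 0, 10, 6)

v_11(a) = 2 ≥ 1, so the series converges in ℤ_11 to 1/(1 − a) = 1/(1 − 9196) = -1/9195. Expand this rational in ℤ_11: compute digits iteratively via d_i = x_i mod 11, x_{i+1} = (x_i − d_i)/11. The first 4 digits are (1, 0, 10, 6).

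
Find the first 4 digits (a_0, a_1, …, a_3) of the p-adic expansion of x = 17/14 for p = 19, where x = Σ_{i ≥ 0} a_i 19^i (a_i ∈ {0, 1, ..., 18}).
(a_0, …, a_3) = (8, 1, 4, 12)

v_19(17/14) = 0 (numerator and denominator both coprime to 19), so x ∈ ℤ_19^×. Compute digits iteratively via a_i = x_i mod 19, x_{i+1} = (x_i − a_i)/19, with x_0 = x:
  x_0 = 17/14;  a_0 = 8;  x_1 = (x_0 − 8)/19 = -5/14
  x_1 = -5/14;  a_1 = 1;  x_2 = (x_1 − 1)/19 = -1/14
  x_2 = -1/14;  a_2 = 4;  x_3 = (x_2 − 4)/19 = -3/14
  x_3 = -3/14;  a_3 = 12;  x_4 = (x_3 − 12)/19 = -9/14
Digits: (8, 1, 4, 12).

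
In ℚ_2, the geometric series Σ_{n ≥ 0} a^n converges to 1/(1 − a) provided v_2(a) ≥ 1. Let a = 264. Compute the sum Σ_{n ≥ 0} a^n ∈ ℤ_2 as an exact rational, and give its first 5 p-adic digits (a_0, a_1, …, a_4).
Σ a^n = 1/(1 − a) = -1/263;  first 5 digits = (1, 0, 0, 1, 0)

v_2(a) = 3 ≥ 1, so the series converges in ℤ_2 to 1/(1 − a) = 1/(1 − 264) = -1/263. Expand this rational in ℤ_2: compute digits iteratively via d_i = x_i mod 2, x_{i+1} = (x_i − d_i)/2. The first 5 digits are (1, 0, 0, 1, 0).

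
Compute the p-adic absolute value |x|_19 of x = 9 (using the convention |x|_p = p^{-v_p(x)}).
|9|_19 = 1

Step 1 — compute v_19(x) by factoring powers of 19 out of the numerator and denominator: v_19(9) = 0. Step 2 — apply |x|_p = p^{-v_p(x)} = 19^{0} = 1.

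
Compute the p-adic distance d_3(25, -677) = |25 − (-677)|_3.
d_3(25, -677) = 1/27

Step 1 — x − y = 25 − (-677) = 702. Step 2 — v_3(702) = 3 (factor: 702 = (3^3 · 26); the sign does not affect v_p). Step 3 — |x − y|_3 = 3^{-3} = 1/27.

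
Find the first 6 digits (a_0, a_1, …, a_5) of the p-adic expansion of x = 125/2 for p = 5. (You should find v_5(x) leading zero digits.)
(a_0, …, a_5) = (0, 0, 0, 3, 2, 2)

v_5(125/2) = 3, so a_0 = ... = a_2 = 0. Factor out: x = 5^3 · u with u = 1/2 a unit in ℤ_5. Expand u iteratively via a_{v+i} = u_i mod 5, u_{i+1} = (u_i − a_{v+i})/5:
  u_0 = 1/2;  a_3 = 3;  u_1 = (u_0 − 3)/5 = -1/2
  u_1 = -1/2;  a_4 = 2;  u_2 = (u_1 − 2)/5 = -1/2
  u_2 = -1/2;  a_5 = 2;  u_3 = (u_2 − 2)/5 = -1/2
Digits: (0, 0, 0, 3, 2, 2).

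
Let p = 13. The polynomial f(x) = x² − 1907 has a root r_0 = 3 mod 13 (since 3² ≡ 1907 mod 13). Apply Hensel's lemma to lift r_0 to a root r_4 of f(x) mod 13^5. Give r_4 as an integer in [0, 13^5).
r_4 = 125999 (mod 371293)

Hensel's recurrence: r_{i+1} = r_i − f(r_i)·(f′(r_i))^{-1} mod 13^{i+2}, with f′(x) = 2x. Iterate:
  r_0 = 3 (mod 13)
  r_1 = 94 (mod 169)
  r_2 = 770 (mod 2197)
  r_3 = 11755 (mod 28561)
  r_4 = 125999 (mod 371293)
Final: r_4 = 125999, and one checks f(r_4) ≡ 0 mod 13^5.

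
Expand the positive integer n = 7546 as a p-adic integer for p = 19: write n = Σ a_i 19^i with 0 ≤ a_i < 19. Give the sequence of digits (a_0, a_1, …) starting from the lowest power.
(a_0, a_1, …) = (3, 17, 1, 1)

Repeated division by 19 gives the digits low-to-high: 7546 = 3 + 17·19^1 + 1·19^2 + 1·19^3. Digit sequence: (3, 17, 1, 1).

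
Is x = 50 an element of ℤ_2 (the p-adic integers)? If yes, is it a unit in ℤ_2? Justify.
x ∈ ℤ_2 but not a unit; v_2(x) = 1 > 0

ℤ_2 = {x ∈ ℚ_2 : v_2(x) ≥ 0} and ℤ_2^× = {x ∈ ℤ_2 : v_2(x) = 0}. Here v_2(50) = v_2(num) − v_2(den) = 1; compare against these criteria.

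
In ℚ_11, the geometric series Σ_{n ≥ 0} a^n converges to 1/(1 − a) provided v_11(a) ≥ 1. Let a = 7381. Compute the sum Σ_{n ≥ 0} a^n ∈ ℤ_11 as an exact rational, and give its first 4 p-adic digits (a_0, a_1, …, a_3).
Σ a^n = 1/(1 − a) = -1/7380;  first 4 digits = (1, 0, 6, 5)

v_11(a) = 2 ≥ 1, so the series converges in ℤ_11 to 1/(1 − a) = 1/(1 − 7381) = -1/7380. Expand this rational in ℤ_11: compute digits iteratively via d_i = x_i mod 11, x_{i+1} = (x_i − d_i)/11. The first 4 digits are (1, 0, 6, 5).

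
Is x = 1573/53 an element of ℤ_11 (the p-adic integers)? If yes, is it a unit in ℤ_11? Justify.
x ∈ ℤ_11 but not a unit; v_11(x) = 2 > 0

ℤ_11 = {x ∈ ℚ_11 : v_11(x) ≥ 0} and ℤ_11^× = {x ∈ ℤ_11 : v_11(x) = 0}. Here v_11(1573/53) = v_11(num) − v_11(den) = 2; compare against these criteria.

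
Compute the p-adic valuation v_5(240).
v_5(240) = 1

v_5(n) is the largest exponent k such that 5^k divides n. Factor out: 240 = 5^1 · 48. (Sign doesn't affect v_p.) So v_5(240) = 1.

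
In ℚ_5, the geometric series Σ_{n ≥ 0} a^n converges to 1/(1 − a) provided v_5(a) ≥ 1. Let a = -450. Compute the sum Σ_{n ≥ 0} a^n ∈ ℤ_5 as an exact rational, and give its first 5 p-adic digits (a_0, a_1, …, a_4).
Σ a^n = 1/(1 − a) = 1/451;  first 5 digits = (1, 0, 2, 1, 3)

v_5(a) = 2 ≥ 1, so the series converges in ℤ_5 to 1/(1 − a) = 1/(1 − (-450)) = 1/451. Expand this rational in ℤ_5: compute digits iteratively via d_i = x_i mod 5, x_{i+1} = (x_i − d_i)/5. The first 5 digits are (1, 0, 2, 1, 3).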